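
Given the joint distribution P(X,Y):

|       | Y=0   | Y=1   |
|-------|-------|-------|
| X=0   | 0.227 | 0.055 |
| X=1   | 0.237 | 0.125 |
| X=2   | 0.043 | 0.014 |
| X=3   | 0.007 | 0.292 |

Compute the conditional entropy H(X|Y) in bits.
1.4337 bits

H(X|Y) = H(X,Y) - H(Y)

H(X,Y) = -Σ_{x,y} P(x,y) log₂ P(x,y). Per-cell terms -P(x,y)·log₂P(x,y):
  X=0: 0.4856, 0.2301
  X=1: 0.4923, 0.3750
  X=2: 0.1952, 0.0862
  X=3: 0.0501, 0.5186
Sum of the 8 terms: H(X,Y) = 2.4331 bits

Marginal of Y (column sums):
  P(Y=0) = 0.227 + 0.237 + 0.043 + 0.007 = 0.514
  P(Y=1) = 0.055 + 0.125 + 0.014 + 0.292 = 0.486
H(Y) = -[0.514·log₂(0.514) + 0.486·log₂(0.486)]
  = 0.4935 + 0.5059 = 0.9994 bits

H(X|Y) = H(X,Y) - H(Y) = 2.4331 - 0.9994 = 1.4337 bits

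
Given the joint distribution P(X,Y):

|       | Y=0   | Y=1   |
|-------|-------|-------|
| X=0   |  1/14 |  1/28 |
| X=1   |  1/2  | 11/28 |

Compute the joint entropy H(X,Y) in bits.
1.4732 bits

H(X,Y) = -Σ_{x,y} P(x,y) log₂ P(x,y). Per-cell terms -P(x,y)·log₂P(x,y):
  X=0: 0.2720, 0.1717
  X=1: 0.5000, 0.5295
Sum of the 4 terms: H(X,Y) = 1.4732 bits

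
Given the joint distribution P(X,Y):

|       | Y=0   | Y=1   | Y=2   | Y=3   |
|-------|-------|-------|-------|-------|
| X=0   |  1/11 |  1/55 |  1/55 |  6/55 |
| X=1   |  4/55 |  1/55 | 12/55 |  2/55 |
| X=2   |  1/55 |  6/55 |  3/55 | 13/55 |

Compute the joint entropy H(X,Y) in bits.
3.0812 bits

H(X,Y) = -Σ_{x,y} P(x,y) log₂ P(x,y). Per-cell terms -P(x,y)·log₂P(x,y):
  X=0: 0.3145, 0.1051, 0.1051, 0.3487
  X=1: 0.2750, 0.1051, 0.4792, 0.1739
  X=2: 0.1051, 0.3487, 0.2289, 0.4919
Sum of the 12 terms: H(X,Y) = 3.0812 bits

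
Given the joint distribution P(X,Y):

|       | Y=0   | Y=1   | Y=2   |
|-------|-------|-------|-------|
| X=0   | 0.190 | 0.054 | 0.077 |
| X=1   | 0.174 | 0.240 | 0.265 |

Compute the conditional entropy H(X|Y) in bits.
0.8289 bits

H(X|Y) = H(X,Y) - H(Y)

H(X,Y) = -Σ_{x,y} P(x,y) log₂ P(x,y). Per-cell terms -P(x,y)·log₂P(x,y):
  X=0: 0.455226, 0.227388, 0.284823
  X=1: 0.438974, 0.494134, 0.507723
Sum of the 6 terms: H(X,Y) = 2.40827 bits

Marginal of Y (column sums):
  P(Y=0) = 0.190 + 0.174 = 0.364
  P(Y=1) = 0.054 + 0.240 = 0.294
  P(Y=2) = 0.077 + 0.265 = 0.342
H(Y) = -[0.364·log₂(0.364) + 0.294·log₂(0.294) + 0.342·log₂(0.342)]
  = 0.530708 + 0.519237 + 0.529393 = 1.57934 bits

H(X|Y) = H(X,Y) - H(Y) = 2.40827 - 1.57934 = 0.8289 bits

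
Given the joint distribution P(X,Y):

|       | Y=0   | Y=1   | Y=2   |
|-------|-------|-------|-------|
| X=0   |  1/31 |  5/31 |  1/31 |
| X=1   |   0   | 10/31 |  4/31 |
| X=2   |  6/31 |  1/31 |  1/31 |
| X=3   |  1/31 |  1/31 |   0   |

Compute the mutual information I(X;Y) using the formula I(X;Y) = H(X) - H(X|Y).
0.4506 bits

I(X;Y) = H(X) - H(X|Y)

Marginal of X (row sums):
  P(X=0) = 1/31 + 5/31 + 1/31 = 7/31
  P(X=1) = 0 + 10/31 + 4/31 = 14/31
  P(X=2) = 6/31 + 1/31 + 1/31 = 8/31
  P(X=3) = 1/31 + 1/31 + 0 = 2/31
H(X) = -[(7/31)·log₂(7/31) + (14/31)·log₂(14/31) + (8/31)·log₂(8/31) + (2/31)·log₂(2/31)]
  = 0.48477 + 0.51793 + 0.50431 + 0.25511 = 1.7621 bits

Marginal of Y (column sums):
  P(Y=0) = 1/31 + 0 + 6/31 + 1/31 = 8/31
  P(Y=1) = 5/31 + 10/31 + 1/31 + 1/31 = 17/31
  P(Y=2) = 1/31 + 4/31 + 1/31 + 0 = 6/31
H(X|Y) = Σ_y P(y)·H(X|Y=y):
  Y=0: P(Y=0) = 8/31, P(X|Y=0) = (1/8, 0, 3/4, 1/8) → H(X|Y=0) = 1.06128
  Y=1: P(Y=1) = 17/31, P(X|Y=1) = (5/17, 10/17, 1/17, 1/17) → H(X|Y=1) = 1.45047
  Y=2: P(Y=2) = 6/31, P(X|Y=2) = (1/6, 2/3, 1/6, 0) → H(X|Y=2) = 1.25163
H(X|Y) = (8/31)·1.06128 + (17/31)·1.45047 + (6/31)·1.25163 = 1.3115 bits

I(X;Y) = H(X) - H(X|Y) = 1.7621 - 1.3115 = 0.4506 bits

Cross-check via I(X;Y) = H(X) + H(Y) - H(X,Y): computing H(Y) from the column sums and H(X,Y) from the 12 cells in the same way gives H(Y) = 1.4382 bits and H(X,Y) = 2.7497 bits, so
I(X;Y) = 1.7621 + 1.4382 - 2.7497 = 0.4506 bits ✓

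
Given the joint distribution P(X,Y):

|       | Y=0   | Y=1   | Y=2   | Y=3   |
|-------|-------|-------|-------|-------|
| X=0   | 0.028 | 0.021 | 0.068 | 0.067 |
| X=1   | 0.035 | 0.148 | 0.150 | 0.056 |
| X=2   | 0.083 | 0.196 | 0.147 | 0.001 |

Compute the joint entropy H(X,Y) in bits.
3.1825 bits

H(X,Y) = -Σ_{x,y} P(x,y) log₂ P(x,y). Per-cell terms -P(x,y)·log₂P(x,y):
  X=0: 0.144436, 0.117043, 0.263726, 0.261280
  X=1: 0.169278, 0.407937, 0.410545, 0.232872
  X=2: 0.298032, 0.460811, 0.406618, 0.009966
Sum of the 12 terms: H(X,Y) = 3.1825 bits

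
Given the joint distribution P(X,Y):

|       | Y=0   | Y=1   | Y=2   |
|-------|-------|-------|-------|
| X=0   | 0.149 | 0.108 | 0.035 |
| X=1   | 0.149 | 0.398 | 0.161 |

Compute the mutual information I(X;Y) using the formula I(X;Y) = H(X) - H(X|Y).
0.0621 bits

I(X;Y) = H(X) - H(X|Y)

Marginal of X (row sums):
  P(X=0) = 0.149 + 0.108 + 0.035 = 0.292
  P(X=1) = 0.149 + 0.398 + 0.161 = 0.708
H(X) = -[0.292·log₂(0.292) + 0.708·log₂(0.708)]
  = 0.5186 + 0.3527 = 0.8713 bits

Marginal of Y (column sums):
  P(Y=0) = 0.149 + 0.149 = 0.298
  P(Y=1) = 0.108 + 0.398 = 0.506
  P(Y=2) = 0.035 + 0.161 = 0.196
H(X|Y) = Σ_y P(y)·H(X|Y=y):
  Y=0: P(Y=0) = 0.298, P(X|Y=0) = (1/2, 1/2) → H(X|Y=0) = 1.0000
  Y=1: P(Y=1) = 0.506, P(X|Y=1) = (54/253, 199/253) → H(X|Y=1) = 0.7480
  Y=2: P(Y=2) = 0.196, P(X|Y=2) = (5/28, 23/28) → H(X|Y=2) = 0.6769
H(X|Y) = 0.298·1.0000 + 0.506·0.7480 + 0.196·0.6769 = 0.8092 bits

I(X;Y) = H(X) - H(X|Y) = 0.8713 - 0.8092 = 0.0621 bits

Cross-check via I(X;Y) = H(X) + H(Y) - H(X,Y): computing H(Y) from the column sums and H(X,Y) from the 6 cells in the same way gives H(Y) = 1.4786 bits and H(X,Y) = 2.2878 bits, so
I(X;Y) = 0.8713 + 1.4786 - 2.2878 = 0.0621 bits ✓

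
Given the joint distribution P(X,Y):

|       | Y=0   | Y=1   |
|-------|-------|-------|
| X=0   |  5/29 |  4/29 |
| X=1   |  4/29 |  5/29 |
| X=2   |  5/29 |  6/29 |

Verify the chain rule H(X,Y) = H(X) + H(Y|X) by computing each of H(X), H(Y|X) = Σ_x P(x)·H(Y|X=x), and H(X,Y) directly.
H(X) = 1.5782 bits, H(Y|X) = 0.9922 bits, H(X,Y) = 2.5704 bits

Marginal of X (row sums):
  P(X=0) = 5/29 + 4/29 = 9/29
  P(X=1) = 4/29 + 5/29 = 9/29
  P(X=2) = 5/29 + 6/29 = 11/29
H(X) = -[(9/29)·log₂(9/29) + (9/29)·log₂(9/29) + (11/29)·log₂(11/29)]
  = 0.52388 + 0.52388 + 0.53048 = 1.5782 bits

H(Y|X) = Σ_x P(x)·H(Y|X=x):
  X=0: P(X=0) = 9/29, P(Y|X=0) = (5/9, 4/9) → H(Y|X=0) = 0.99108
  X=1: P(X=1) = 9/29, P(Y|X=1) = (4/9, 5/9) → H(Y|X=1) = 0.99108
  X=2: P(X=2) = 11/29, P(Y|X=2) = (5/11, 6/11) → H(Y|X=2) = 0.99403
H(Y|X) = (9/29)·0.99108 + (9/29)·0.99108 + (11/29)·0.99403 = 0.9922 bits

H(X,Y) = -Σ_{x,y} P(x,y) log₂ P(x,y). Per-cell terms -P(x,y)·log₂P(x,y):
  X=0: 0.43725, 0.39420
  X=1: 0.39420, 0.43725
  X=2: 0.43725, 0.47028
Sum of the 6 terms: H(X,Y) = 2.5704 bits

Chain rule check:
  H(X) + H(Y|X) = 1.5782 + 0.9922 = 2.5704 bits
  H(X,Y) = 2.5704 bits
✓ Chain rule verified.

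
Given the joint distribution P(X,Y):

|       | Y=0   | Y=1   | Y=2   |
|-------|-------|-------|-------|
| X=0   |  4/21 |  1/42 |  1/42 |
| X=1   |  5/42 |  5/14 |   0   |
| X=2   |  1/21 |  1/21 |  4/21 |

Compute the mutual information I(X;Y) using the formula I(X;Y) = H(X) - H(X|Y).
0.5672 bits

I(X;Y) = H(X) - H(X|Y)

Marginal of X (row sums):
  P(X=0) = 4/21 + 1/42 + 1/42 = 5/21
  P(X=1) = 5/42 + 5/14 + 0 = 10/21
  P(X=2) = 1/21 + 1/21 + 4/21 = 2/7
H(X) = -[(5/21)·log₂(5/21) + (10/21)·log₂(10/21) + (2/7)·log₂(2/7)]
  = 0.492950 + 0.509709 + 0.516387 = 1.51905 bits

Marginal of Y (column sums):
  P(Y=0) = 4/21 + 5/42 + 1/21 = 5/14
  P(Y=1) = 1/42 + 5/14 + 1/21 = 3/7
  P(Y=2) = 1/42 + 0 + 4/21 = 3/14
H(X|Y) = Σ_y P(y)·H(X|Y=y):
  Y=0: P(Y=0) = 5/14, P(X|Y=0) = (8/15, 1/3, 2/15) → H(X|Y=0) = 1.399581
  Y=1: P(Y=1) = 3/7, P(X|Y=1) = (1/18, 5/6, 1/9) → H(X|Y=1) = 0.803072
  Y=2: P(Y=2) = 3/14, P(X|Y=2) = (1/9, 0, 8/9) → H(X|Y=2) = 0.503258
H(X|Y) = (5/14)·1.399581 + (3/7)·0.803072 + (3/14)·0.503258 = 0.95187 bits

I(X;Y) = H(X) - H(X|Y) = 1.51905 - 0.95187 = 0.5672 bits

Cross-check via I(X;Y) = H(X) + H(Y) - H(X,Y): computing H(Y) from the column sums and H(X,Y) from the 9 cells in the same way gives H(Y) = 1.53062 bits and H(X,Y) = 2.48248 bits, so
I(X;Y) = 1.51905 + 1.53062 - 2.48248 = 0.5672 bits ✓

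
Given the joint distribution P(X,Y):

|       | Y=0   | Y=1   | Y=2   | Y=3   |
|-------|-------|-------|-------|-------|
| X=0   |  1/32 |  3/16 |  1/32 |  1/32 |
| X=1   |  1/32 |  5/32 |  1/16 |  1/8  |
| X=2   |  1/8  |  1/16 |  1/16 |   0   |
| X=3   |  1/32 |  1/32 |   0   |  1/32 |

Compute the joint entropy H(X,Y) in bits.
3.4650 bits

H(X,Y) = -Σ_{x,y} P(x,y) log₂ P(x,y). Per-cell terms -P(x,y)·log₂P(x,y):
  X=0: 0.15625, 0.45282, 0.15625, 0.15625
  X=1: 0.15625, 0.41845, 0.25000, 0.37500
  X=2: 0.37500, 0.25000, 0.25000, 0.00000
  X=3: 0.15625, 0.15625, 0.00000, 0.15625
  (cells with P = 0 contribute 0)
Sum of the 16 terms: H(X,Y) = 3.4650 bits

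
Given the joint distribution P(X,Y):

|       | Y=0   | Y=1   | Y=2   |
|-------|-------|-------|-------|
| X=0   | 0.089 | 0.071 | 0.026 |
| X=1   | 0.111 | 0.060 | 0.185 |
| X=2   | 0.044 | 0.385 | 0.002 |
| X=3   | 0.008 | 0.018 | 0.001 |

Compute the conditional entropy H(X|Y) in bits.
1.2203 bits

H(X|Y) = H(X,Y) - H(Y)

H(X,Y) = -Σ_{x,y} P(x,y) log₂ P(x,y). Per-cell terms -P(x,y)·log₂P(x,y):
  X=0: 0.3106145, 0.2709386, 0.1368990
  X=1: 0.3520219, 0.2435336, 0.4503645
  X=2: 0.1982795, 0.5301718, 0.0179316
  X=3: 0.0557263, 0.1043255, 0.0099658
Sum of the 12 terms: H(X,Y) = 2.680773 bits

Marginal of Y (column sums):
  P(Y=0) = 0.089 + 0.111 + 0.044 + 0.008 = 0.252
  P(Y=1) = 0.071 + 0.060 + 0.385 + 0.018 = 0.534
  P(Y=2) = 0.026 + 0.185 + 0.002 + 0.001 = 0.214
H(Y) = -[0.252·log₂(0.252) + 0.534·log₂(0.534) + 0.214·log₂(0.214)]
  = 0.5011031 + 0.4833172 + 0.4760039 = 1.460424 bits

H(X|Y) = H(X,Y) - H(Y) = 2.680773 - 1.460424 = 1.2203 bits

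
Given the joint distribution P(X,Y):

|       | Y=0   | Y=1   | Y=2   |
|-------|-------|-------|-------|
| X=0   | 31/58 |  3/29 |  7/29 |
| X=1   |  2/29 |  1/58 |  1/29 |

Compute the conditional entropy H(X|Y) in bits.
0.5308 bits

H(X|Y) = H(X,Y) - H(Y)

H(X,Y) = -Σ_{x,y} P(x,y) log₂ P(x,y). Per-cell terms -P(x,y)·log₂P(x,y):
  X=0: 0.4830573, 0.3385881, 0.4949787
  X=1: 0.2660677, 0.1009997, 0.1675166
Sum of the 6 terms: H(X,Y) = 1.851208 bits

Marginal of Y (column sums):
  P(Y=0) = 31/58 + 2/29 = 35/58
  P(Y=1) = 3/29 + 1/58 = 7/58
  P(Y=2) = 7/29 + 1/29 = 8/29
H(Y) = -[(35/58)·log₂(35/58) + (7/58)·log₂(7/58) + (8/29)·log₂(8/29)]
  = 0.4397315 + 0.3681790 + 0.5125465 = 1.320457 bits

H(X|Y) = H(X,Y) - H(Y) = 1.851208 - 1.320457 = 0.5308 bits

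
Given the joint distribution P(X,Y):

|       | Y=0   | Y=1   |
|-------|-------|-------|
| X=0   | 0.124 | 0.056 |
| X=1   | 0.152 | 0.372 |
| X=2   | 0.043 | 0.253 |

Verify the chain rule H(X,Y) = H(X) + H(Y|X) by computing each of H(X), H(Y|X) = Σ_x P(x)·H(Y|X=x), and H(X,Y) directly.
H(X) = 1.4537 bits, H(Y|X) = 0.7932 bits, H(X,Y) = 2.2470 bits

Marginal of X (row sums):
  P(X=0) = 0.124 + 0.056 = 0.180
  P(X=1) = 0.152 + 0.372 = 0.524
  P(X=2) = 0.043 + 0.253 = 0.296
H(X) = -[0.180·log₂(0.180) + 0.524·log₂(0.524) + 0.296·log₂(0.296)]
  = 0.44531 + 0.48856 + 0.51987 = 1.4537 bits

H(Y|X) = Σ_x P(x)·H(Y|X=x):
  X=0: P(X=0) = 0.180, P(Y|X=0) = (31/45, 14/45) → H(Y|X=0) = 0.89445
  X=1: P(X=1) = 0.524, P(Y|X=1) = (38/131, 93/131) → H(Y|X=1) = 0.86882
  X=2: P(X=2) = 0.296, P(Y|X=2) = (43/296, 253/296) → H(Y|X=2) = 0.59788
H(Y|X) = 0.180·0.89445 + 0.524·0.86882 + 0.296·0.59788 = 0.7932 bits

H(X,Y) = -Σ_{x,y} P(x,y) log₂ P(x,y). Per-cell terms -P(x,y)·log₂P(x,y):
  X=0: 0.37344, 0.23287
  X=1: 0.41311, 0.53070
  X=2: 0.19520, 0.50165
Sum of the 6 terms: H(X,Y) = 2.2470 bits

Chain rule check:
  H(X) + H(Y|X) = 1.4537 + 0.7932 = 2.2469 bits
  H(X,Y) = 2.2470 bits
✓ Chain rule verified (Δ = 0.0001 is 4-dp rounding noise: each of the three values was rounded independently).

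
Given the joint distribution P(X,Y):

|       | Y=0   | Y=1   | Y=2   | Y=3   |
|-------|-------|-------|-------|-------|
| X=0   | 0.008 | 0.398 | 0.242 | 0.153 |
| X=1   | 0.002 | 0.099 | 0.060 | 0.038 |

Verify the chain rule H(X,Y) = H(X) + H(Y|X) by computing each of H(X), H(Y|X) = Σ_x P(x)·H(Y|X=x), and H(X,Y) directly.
H(X) = 0.7199 bits, H(Y|X) = 1.5456 bits, H(X,Y) = 2.2655 bits

Marginal of X (row sums):
  P(X=0) = 0.008 + 0.398 + 0.242 + 0.153 = 0.801
  P(X=1) = 0.002 + 0.099 + 0.060 + 0.038 = 0.199
H(X) = -[0.801·log₂(0.801) + 0.199·log₂(0.199)]
  = 0.2564 + 0.4635 = 0.7199 bits

H(Y|X) = Σ_x P(x)·H(Y|X=x):
  X=0: P(X=0) = 0.801, P(Y|X=0) = (8/801, 398/801, 242/801, 17/89) → H(Y|X=0) = 1.5456
  X=1: P(X=1) = 0.199, P(Y|X=1) = (2/199, 99/199, 60/199, 38/199) → H(Y|X=1) = 1.5455
H(Y|X) = 0.801·1.5456 + 0.199·1.5455 = 1.5456 bits

H(X,Y) = -Σ_{x,y} P(x,y) log₂ P(x,y). Per-cell terms -P(x,y)·log₂P(x,y):
  X=0: 0.0557, 0.5290, 0.4954, 0.4144
  X=1: 0.0179, 0.3303, 0.2435, 0.1793
Sum of the 8 terms: H(X,Y) = 2.2655 bits

Chain rule check:
  H(X) + H(Y|X) = 0.7199 + 1.5456 = 2.2655 bits
  H(X,Y) = 2.2655 bits
✓ Chain rule verified.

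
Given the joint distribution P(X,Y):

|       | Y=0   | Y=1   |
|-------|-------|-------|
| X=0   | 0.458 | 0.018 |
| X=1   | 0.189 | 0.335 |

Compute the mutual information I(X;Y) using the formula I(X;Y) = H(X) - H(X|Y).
0.3319 bits

I(X;Y) = H(X) - H(X|Y)

Marginal of X (row sums):
  P(X=0) = 0.458 + 0.018 = 0.476
  P(X=1) = 0.189 + 0.335 = 0.524
H(X) = -[0.476·log₂(0.476) + 0.524·log₂(0.524)]
  = 0.50978 + 0.48856 = 0.9983 bits

Marginal of Y (column sums):
  P(Y=0) = 0.458 + 0.189 = 0.647
  P(Y=1) = 0.018 + 0.335 = 0.353
H(X|Y) = Σ_y P(y)·H(X|Y=y):
  Y=0: P(Y=0) = 0.647, P(X|Y=0) = (458/647, 189/647) → H(X|Y=0) = 0.87144
  Y=1: P(Y=1) = 0.353, P(X|Y=1) = (18/353, 335/353) → H(X|Y=1) = 0.29059
H(X|Y) = 0.647·0.87144 + 0.353·0.29059 = 0.6664 bits

I(X;Y) = H(X) - H(X|Y) = 0.9983 - 0.6664 = 0.3319 bits

Cross-check via I(X;Y) = H(X) + H(Y) - H(X,Y): computing H(Y) from the column sums and H(X,Y) from the 4 cells in the same way gives H(Y) = 0.9367 bits and H(X,Y) = 1.6031 bits, so
I(X;Y) = 0.9983 + 0.9367 - 1.6031 = 0.3319 bits ✓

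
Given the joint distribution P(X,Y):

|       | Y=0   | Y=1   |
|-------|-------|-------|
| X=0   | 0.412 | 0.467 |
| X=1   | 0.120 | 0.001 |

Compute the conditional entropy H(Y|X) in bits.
0.8849 bits

H(Y|X) = H(X,Y) - H(X)

H(X,Y) = -Σ_{x,y} P(x,y) log₂ P(x,y). Per-cell terms -P(x,y)·log₂P(x,y):
  X=0: 0.52706, 0.51300
  X=1: 0.36707, 0.00997
Sum of the 4 terms: H(X,Y) = 1.4171 bits

Marginal of X (row sums):
  P(X=0) = 0.412 + 0.467 = 0.879
  P(X=1) = 0.120 + 0.001 = 0.121
H(X) = -[0.879·log₂(0.879) + 0.121·log₂(0.121)]
  = 0.16355 + 0.36868 = 0.5322 bits

H(Y|X) = H(X,Y) - H(X) = 1.4171 - 0.5322 = 0.8849 bits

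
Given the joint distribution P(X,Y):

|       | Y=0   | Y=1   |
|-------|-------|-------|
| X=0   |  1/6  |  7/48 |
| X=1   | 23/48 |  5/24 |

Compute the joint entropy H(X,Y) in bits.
1.8159 bits

H(X,Y) = -Σ_{x,y} P(x,y) log₂ P(x,y). Per-cell terms -P(x,y)·log₂P(x,y):
  X=0: 0.430827, 0.405068
  X=1: 0.508588, 0.471466
Sum of the 4 terms: H(X,Y) = 1.8159 bits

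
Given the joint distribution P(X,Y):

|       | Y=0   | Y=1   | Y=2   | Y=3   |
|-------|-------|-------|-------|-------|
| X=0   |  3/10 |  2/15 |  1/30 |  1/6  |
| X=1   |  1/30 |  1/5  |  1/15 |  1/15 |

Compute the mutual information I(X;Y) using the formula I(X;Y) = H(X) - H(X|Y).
0.1749 bits

I(X;Y) = H(X) - H(X|Y)

Marginal of X (row sums):
  P(X=0) = 3/10 + 2/15 + 1/30 + 1/6 = 19/30
  P(X=1) = 1/30 + 1/5 + 1/15 + 1/15 = 11/30
H(X) = -[(19/30)·log₂(19/30) + (11/30)·log₂(11/30)]
  = 0.41734 + 0.53073 = 0.9481 bits

Marginal of Y (column sums):
  P(Y=0) = 3/10 + 1/30 = 1/3
  P(Y=1) = 2/15 + 1/5 = 1/3
  P(Y=2) = 1/30 + 1/15 = 1/10
  P(Y=3) = 1/6 + 1/15 = 7/30
H(X|Y) = Σ_y P(y)·H(X|Y=y):
  Y=0: P(Y=0) = 1/3, P(X|Y=0) = (9/10, 1/10) → H(X|Y=0) = 0.46900
  Y=1: P(Y=1) = 1/3, P(X|Y=1) = (2/5, 3/5) → H(X|Y=1) = 0.97095
  Y=2: P(Y=2) = 1/10, P(X|Y=2) = (1/3, 2/3) → H(X|Y=2) = 0.91830
  Y=3: P(Y=3) = 7/30, P(X|Y=3) = (5/7, 2/7) → H(X|Y=3) = 0.86312
H(X|Y) = (1/3)·0.46900 + (1/3)·0.97095 + (1/10)·0.91830 + (7/30)·0.86312 = 0.7732 bits

I(X;Y) = H(X) - H(X|Y) = 0.9481 - 0.7732 = 0.1749 bits

Cross-check via I(X;Y) = H(X) + H(Y) - H(X,Y): computing H(Y) from the column sums and H(X,Y) from the 8 cells in the same way gives H(Y) = 1.8787 bits and H(X,Y) = 2.6519 bits, so
I(X;Y) = 0.9481 + 1.8787 - 2.6519 = 0.1749 bits ✓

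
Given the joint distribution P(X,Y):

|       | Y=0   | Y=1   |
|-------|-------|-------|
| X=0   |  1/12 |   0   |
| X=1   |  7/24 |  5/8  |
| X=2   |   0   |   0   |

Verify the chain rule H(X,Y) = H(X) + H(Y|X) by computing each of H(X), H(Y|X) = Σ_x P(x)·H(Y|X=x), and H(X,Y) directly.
H(X) = 0.4138 bits, H(Y|X) = 0.8272 bits, H(X,Y) = 1.2410 bits

Marginal of X (row sums):
  P(X=0) = 1/12 + 0 = 1/12
  P(X=1) = 7/24 + 5/8 = 11/12
  P(X=2) = 0 + 0 = 0
H(X) = -[(1/12)·log₂(1/12) + (11/12)·log₂(11/12)]   (outcomes with P = 0 contribute 0)
  = 0.2987 + 0.1151 = 0.4138 bits

H(Y|X) = Σ_x P(x)·H(Y|X=x):
  X=0: P(X=0) = 1/12, P(Y|X=0) = (1, 0) → H(Y|X=0) = 0.0000
  X=1: P(X=1) = 11/12, P(Y|X=1) = (7/22, 15/22) → H(Y|X=1) = 0.9024
  X=2: P(X=2) = 0 → contributes 0
H(Y|X) = (1/12)·0.0000 + (11/12)·0.9024 = 0.8272 bits

H(X,Y) = -Σ_{x,y} P(x,y) log₂ P(x,y). Per-cell terms -P(x,y)·log₂P(x,y):
  X=0: 0.2987, 0.0000
  X=1: 0.5185, 0.4238
  X=2: 0.0000, 0.0000
  (cells with P = 0 contribute 0)
Sum of the 6 terms: H(X,Y) = 1.2410 bits

Chain rule check:
  H(X) + H(Y|X) = 0.4138 + 0.8272 = 1.2410 bits
  H(X,Y) = 1.2410 bits
✓ Chain rule verified.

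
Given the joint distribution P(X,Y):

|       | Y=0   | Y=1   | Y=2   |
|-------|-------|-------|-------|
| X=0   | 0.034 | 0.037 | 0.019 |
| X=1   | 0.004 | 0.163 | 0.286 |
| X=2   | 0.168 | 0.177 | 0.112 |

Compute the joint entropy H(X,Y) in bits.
2.6537 bits

H(X,Y) = -Σ_{x,y} P(x,y) log₂ P(x,y). Per-cell terms -P(x,y)·log₂P(x,y):
  X=0: 0.1659, 0.1760, 0.1086
  X=1: 0.0319, 0.4266, 0.5165
  X=2: 0.4323, 0.4422, 0.3537
Sum of the 9 terms: H(X,Y) = 2.6537 bits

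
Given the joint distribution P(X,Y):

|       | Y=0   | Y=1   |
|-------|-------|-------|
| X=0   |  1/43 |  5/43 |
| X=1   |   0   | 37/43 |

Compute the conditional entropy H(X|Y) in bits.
0.5144 bits

H(X|Y) = H(X,Y) - H(Y)

H(X,Y) = -Σ_{x,y} P(x,y) log₂ P(x,y). Per-cell terms -P(x,y)·log₂P(x,y):
  X=0: 0.12619, 0.36097
  X=1: 0.00000, 0.18656
  (cells with P = 0 contribute 0)
Sum of the 4 terms: H(X,Y) = 0.67372 bits

Marginal of Y (column sums):
  P(Y=0) = 1/43 + 0 = 1/43
  P(Y=1) = 5/43 + 37/43 = 42/43
H(Y) = -[(1/43)·log₂(1/43) + (42/43)·log₂(42/43)]
  = 0.12619 + 0.03316 = 0.15935 bits

H(X|Y) = H(X,Y) - H(Y) = 0.67372 - 0.15935 = 0.5144 bits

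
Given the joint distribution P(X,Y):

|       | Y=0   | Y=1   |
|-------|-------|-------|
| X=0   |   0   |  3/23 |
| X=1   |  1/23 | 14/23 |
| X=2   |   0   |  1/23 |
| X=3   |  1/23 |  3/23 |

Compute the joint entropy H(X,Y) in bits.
1.7926 bits

H(X,Y) = -Σ_{x,y} P(x,y) log₂ P(x,y). Per-cell terms -P(x,y)·log₂P(x,y):
  X=0: 0.00000, 0.38330
  X=1: 0.19668, 0.43595
  X=2: 0.00000, 0.19668
  X=3: 0.19668, 0.38330
  (cells with P = 0 contribute 0)
Sum of the 8 terms: H(X,Y) = 1.7926 bits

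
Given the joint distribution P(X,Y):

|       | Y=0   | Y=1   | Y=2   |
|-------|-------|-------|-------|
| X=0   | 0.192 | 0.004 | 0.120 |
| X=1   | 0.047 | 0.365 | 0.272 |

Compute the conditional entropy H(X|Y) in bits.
0.5511 bits

H(X|Y) = H(X,Y) - H(Y)

H(X,Y) = -Σ_{x,y} P(x,y) log₂ P(x,y). Per-cell terms -P(x,y)·log₂P(x,y):
  X=0: 0.45712, 0.03186, 0.36707
  X=1: 0.20733, 0.53072, 0.51090
Sum of the 6 terms: H(X,Y) = 2.1050 bits

Marginal of Y (column sums):
  P(Y=0) = 0.192 + 0.047 = 0.239
  P(Y=1) = 0.004 + 0.365 = 0.369
  P(Y=2) = 0.120 + 0.272 = 0.392
H(Y) = -[0.239·log₂(0.239) + 0.369·log₂(0.369) + 0.392·log₂(0.392)]
  = 0.49352 + 0.53074 + 0.52962 = 1.5539 bits

H(X|Y) = H(X,Y) - H(Y) = 2.1050 - 1.5539 = 0.5511 bits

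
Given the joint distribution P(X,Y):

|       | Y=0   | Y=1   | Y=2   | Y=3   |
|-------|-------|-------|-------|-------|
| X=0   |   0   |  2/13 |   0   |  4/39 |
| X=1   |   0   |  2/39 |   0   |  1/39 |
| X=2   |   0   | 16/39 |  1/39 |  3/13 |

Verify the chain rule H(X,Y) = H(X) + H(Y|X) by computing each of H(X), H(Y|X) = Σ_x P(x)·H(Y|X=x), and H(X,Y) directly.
H(X) = 1.1781 bits, H(Y|X) = 1.0807 bits, H(X,Y) = 2.2588 bits

Marginal of X (row sums):
  P(X=0) = 0 + 2/13 + 0 + 4/39 = 10/39
  P(X=1) = 0 + 2/39 + 0 + 1/39 = 1/13
  P(X=2) = 0 + 16/39 + 1/39 + 3/13 = 2/3
H(X) = -[(10/39)·log₂(10/39) + (1/13)·log₂(1/13) + (2/3)·log₂(2/3)]
  = 0.5035 + 0.2846 + 0.3900 = 1.1781 bits

H(Y|X) = Σ_x P(x)·H(Y|X=x):
  X=0: P(X=0) = 10/39, P(Y|X=0) = (0, 3/5, 0, 2/5) → H(Y|X=0) = 0.9710
  X=1: P(X=1) = 1/13, P(Y|X=1) = (0, 2/3, 0, 1/3) → H(Y|X=1) = 0.9183
  X=2: P(X=2) = 2/3, P(Y|X=2) = (0, 8/13, 1/26, 9/26) → H(Y|X=2) = 1.1416
H(Y|X) = (10/39)·0.9710 + (1/13)·0.9183 + (2/3)·1.1416 = 1.0807 bits

H(X,Y) = -Σ_{x,y} P(x,y) log₂ P(x,y). Per-cell terms -P(x,y)·log₂P(x,y):
  X=0: 0.0000, 0.4155, 0.0000, 0.3370
  X=1: 0.0000, 0.2198, 0.0000, 0.1355
  X=2: 0.0000, 0.5273, 0.1355, 0.4882
  (cells with P = 0 contribute 0)
Sum of the 12 terms: H(X,Y) = 2.2588 bits

Chain rule check:
  H(X) + H(Y|X) = 1.1781 + 1.0807 = 2.2588 bits
  H(X,Y) = 2.2588 bits
✓ Chain rule verified.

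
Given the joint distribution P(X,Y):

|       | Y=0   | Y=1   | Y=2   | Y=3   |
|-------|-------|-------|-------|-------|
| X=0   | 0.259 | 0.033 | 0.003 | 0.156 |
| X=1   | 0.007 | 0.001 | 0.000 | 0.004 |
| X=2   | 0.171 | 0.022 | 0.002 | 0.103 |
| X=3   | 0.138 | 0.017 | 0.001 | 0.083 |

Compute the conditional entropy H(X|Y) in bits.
1.6084 bits

H(X|Y) = H(X,Y) - H(Y)

H(X,Y) = -Σ_{x,y} P(x,y) log₂ P(x,y). Per-cell terms -P(x,y)·log₂P(x,y):
  X=0: 0.50478, 0.16241, 0.02514, 0.41814
  X=1: 0.05011, 0.00997, 0.00000, 0.03186
  X=2: 0.43570, 0.12114, 0.01793, 0.33777
  X=3: 0.39430, 0.09993, 0.00997, 0.29803
  (cells with P = 0 contribute 0)
Sum of the 16 terms: H(X,Y) = 2.9172 bits

Marginal of Y (column sums):
  P(Y=0) = 0.259 + 0.007 + 0.171 + 0.138 = 0.575
  P(Y=1) = 0.033 + 0.001 + 0.022 + 0.017 = 0.073
  P(Y=2) = 0.003 + 0.000 + 0.002 + 0.001 = 0.006
  P(Y=3) = 0.156 + 0.004 + 0.103 + 0.083 = 0.346
H(Y) = -[0.575·log₂(0.575) + 0.073·log₂(0.073) + 0.006·log₂(0.006) + 0.346·log₂(0.346)]
  = 0.45906 + 0.27565 + 0.04428 + 0.52978 = 1.3088 bits

H(X|Y) = H(X,Y) - H(Y) = 2.9172 - 1.3088 = 1.6084 bits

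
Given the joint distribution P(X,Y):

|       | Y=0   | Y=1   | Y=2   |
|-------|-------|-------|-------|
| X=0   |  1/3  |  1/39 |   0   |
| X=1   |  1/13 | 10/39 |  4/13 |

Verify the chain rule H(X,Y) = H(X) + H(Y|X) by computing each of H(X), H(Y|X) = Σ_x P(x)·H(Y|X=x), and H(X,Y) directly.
H(X) = 0.9418 bits, H(Y|X) = 1.0333 bits, H(X,Y) = 1.9752 bits

Marginal of X (row sums):
  P(X=0) = 1/3 + 1/39 + 0 = 14/39
  P(X=1) = 1/13 + 10/39 + 4/13 = 25/39
H(X) = -[(14/39)·log₂(14/39) + (25/39)·log₂(25/39)]
  = 0.530581 + 0.411247 = 0.9418 bits

H(Y|X) = Σ_x P(x)·H(Y|X=x):
  X=0: P(X=0) = 14/39, P(Y|X=0) = (13/14, 1/14, 0) → H(Y|X=0) = 0.371232
  X=1: P(X=1) = 25/39, P(Y|X=1) = (3/25, 2/5, 12/25) → H(Y|X=1) = 1.404107
H(Y|X) = (14/39)·0.371232 + (25/39)·1.404107 = 1.0333 bits

H(X,Y) = -Σ_{x,y} P(x,y) log₂ P(x,y). Per-cell terms -P(x,y)·log₂P(x,y):
  X=0: 0.528321, 0.135523, 0.000000
  X=1: 0.284649, 0.503455, 0.523212
  (cells with P = 0 contribute 0)
Sum of the 6 terms: H(X,Y) = 1.9752 bits

Chain rule check:
  H(X) + H(Y|X) = 0.9418 + 1.0333 = 1.9751 bits
  H(X,Y) = 1.9752 bits
✓ Chain rule verified (Δ = 0.0001 is 4-dp rounding noise: each of the three values was rounded independently).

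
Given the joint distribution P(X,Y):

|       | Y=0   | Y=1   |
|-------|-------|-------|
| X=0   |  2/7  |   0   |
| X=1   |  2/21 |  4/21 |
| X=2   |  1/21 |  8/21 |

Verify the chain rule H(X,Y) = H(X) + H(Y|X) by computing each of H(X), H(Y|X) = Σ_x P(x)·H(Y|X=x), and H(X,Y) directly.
H(X) = 1.5567 bits, H(Y|X) = 0.4781 bits, H(X,Y) = 2.0347 bits

Marginal of X (row sums):
  P(X=0) = 2/7 + 0 = 2/7
  P(X=1) = 2/21 + 4/21 = 2/7
  P(X=2) = 1/21 + 8/21 = 3/7
H(X) = -[(2/7)·log₂(2/7) + (2/7)·log₂(2/7) + (3/7)·log₂(3/7)]
  = 0.51639 + 0.51639 + 0.52388 = 1.5567 bits

H(Y|X) = Σ_x P(x)·H(Y|X=x):
  X=0: P(X=0) = 2/7, P(Y|X=0) = (1, 0) → H(Y|X=0) = 0.00000
  X=1: P(X=1) = 2/7, P(Y|X=1) = (1/3, 2/3) → H(Y|X=1) = 0.91830
  X=2: P(X=2) = 3/7, P(Y|X=2) = (1/9, 8/9) → H(Y|X=2) = 0.50326
H(Y|X) = (2/7)·0.00000 + (2/7)·0.91830 + (3/7)·0.50326 = 0.4781 bits

H(X,Y) = -Σ_{x,y} P(x,y) log₂ P(x,y). Per-cell terms -P(x,y)·log₂P(x,y):
  X=0: 0.51639, 0.00000
  X=1: 0.32308, 0.45568
  X=2: 0.20916, 0.53041
  (cells with P = 0 contribute 0)
Sum of the 6 terms: H(X,Y) = 2.0347 bits

Chain rule check:
  H(X) + H(Y|X) = 1.5567 + 0.4781 = 2.0348 bits
  H(X,Y) = 2.0347 bits
✓ Chain rule verified (Δ = 0.0001 is 4-dp rounding noise: each of the three values was rounded independently).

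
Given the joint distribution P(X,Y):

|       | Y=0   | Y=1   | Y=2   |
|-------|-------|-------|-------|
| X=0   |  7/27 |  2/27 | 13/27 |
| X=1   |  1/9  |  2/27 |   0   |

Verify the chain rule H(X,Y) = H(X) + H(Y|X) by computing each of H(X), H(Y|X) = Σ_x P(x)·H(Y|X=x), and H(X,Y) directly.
H(X) = 0.6913 bits, H(Y|X) = 1.2298 bits, H(X,Y) = 1.9211 bits

Marginal of X (row sums):
  P(X=0) = 7/27 + 2/27 + 13/27 = 22/27
  P(X=1) = 1/9 + 2/27 + 0 = 5/27
H(X) = -[(22/27)·log₂(22/27) + (5/27)·log₂(5/27)]
  = 0.24074 + 0.45055 = 0.6913 bits

H(Y|X) = Σ_x P(x)·H(Y|X=x):
  X=0: P(X=0) = 22/27, P(Y|X=0) = (7/22, 1/11, 13/22) → H(Y|X=0) = 1.28865
  X=1: P(X=1) = 5/27, P(Y|X=1) = (3/5, 2/5, 0) → H(Y|X=1) = 0.97095
H(Y|X) = (22/27)·1.28865 + (5/27)·0.97095 = 1.2298 bits

H(X,Y) = -Σ_{x,y} P(x,y) log₂ P(x,y). Per-cell terms -P(x,y)·log₂P(x,y):
  X=0: 0.50492, 0.27814, 0.50770
  X=1: 0.35221, 0.27814, 0.00000
  (cells with P = 0 contribute 0)
Sum of the 6 terms: H(X,Y) = 1.9211 bits

Chain rule check:
  H(X) + H(Y|X) = 0.6913 + 1.2298 = 1.9211 bits
  H(X,Y) = 1.9211 bits
✓ Chain rule verified.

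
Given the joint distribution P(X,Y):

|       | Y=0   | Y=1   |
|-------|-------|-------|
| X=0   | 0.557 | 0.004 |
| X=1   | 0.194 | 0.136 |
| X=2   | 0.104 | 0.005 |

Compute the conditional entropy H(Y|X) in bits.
0.3862 bits

H(Y|X) = H(X,Y) - H(X)

H(X,Y) = -Σ_{x,y} P(x,y) log₂ P(x,y). Per-cell terms -P(x,y)·log₂P(x,y):
  X=0: 0.47025, 0.03186
  X=1: 0.45898, 0.39145
  X=2: 0.33960, 0.03822
Sum of the 6 terms: H(X,Y) = 1.7304 bits

Marginal of X (row sums):
  P(X=0) = 0.557 + 0.004 = 0.561
  P(X=1) = 0.194 + 0.136 = 0.330
  P(X=2) = 0.104 + 0.005 = 0.109
H(X) = -[0.561·log₂(0.561) + 0.330·log₂(0.330) + 0.109·log₂(0.109)]
  = 0.46783 + 0.52782 + 0.34854 = 1.3442 bits

H(Y|X) = H(X,Y) - H(X) = 1.7304 - 1.3442 = 0.3862 bits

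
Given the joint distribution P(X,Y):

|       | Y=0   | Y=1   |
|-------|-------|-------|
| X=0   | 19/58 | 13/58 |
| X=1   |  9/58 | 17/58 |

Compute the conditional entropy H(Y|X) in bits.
0.9548 bits

H(Y|X) = H(X,Y) - H(X)

H(X,Y) = -Σ_{x,y} P(x,y) log₂ P(x,y). Per-cell terms -P(x,y)·log₂P(x,y):
  X=0: 0.52743, 0.48359
  X=1: 0.41711, 0.51894
Sum of the 4 terms: H(X,Y) = 1.9471 bits

Marginal of X (row sums):
  P(X=0) = 19/58 + 13/58 = 16/29
  P(X=1) = 9/58 + 17/58 = 13/29
H(X) = -[(16/29)·log₂(16/29) + (13/29)·log₂(13/29)]
  = 0.47337 + 0.51890 = 0.9923 bits

H(Y|X) = H(X,Y) - H(X) = 1.9471 - 0.9923 = 0.9548 bits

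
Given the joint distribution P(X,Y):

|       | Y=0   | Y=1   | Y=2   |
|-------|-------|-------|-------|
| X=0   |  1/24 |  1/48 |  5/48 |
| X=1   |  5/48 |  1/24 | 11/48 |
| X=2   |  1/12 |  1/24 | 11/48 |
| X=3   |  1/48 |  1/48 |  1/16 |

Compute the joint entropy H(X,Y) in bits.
3.1249 bits

H(X,Y) = -Σ_{x,y} P(x,y) log₂ P(x,y). Per-cell terms -P(x,y)·log₂P(x,y):
  X=0: 0.1910, 0.1164, 0.3399
  X=1: 0.3399, 0.1910, 0.4871
  X=2: 0.2987, 0.1910, 0.4871
  X=3: 0.1164, 0.1164, 0.2500
Sum of the 12 terms: H(X,Y) = 3.1249 bits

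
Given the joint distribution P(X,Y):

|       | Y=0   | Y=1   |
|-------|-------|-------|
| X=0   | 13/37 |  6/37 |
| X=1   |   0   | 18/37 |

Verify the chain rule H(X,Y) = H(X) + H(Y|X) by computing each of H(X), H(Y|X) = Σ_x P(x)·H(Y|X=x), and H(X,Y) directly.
H(X) = 0.9995 bits, H(Y|X) = 0.4620 bits, H(X,Y) = 1.4615 bits

Marginal of X (row sums):
  P(X=0) = 13/37 + 6/37 = 19/37
  P(X=1) = 0 + 18/37 = 18/37
H(X) = -[(19/37)·log₂(19/37) + (18/37)·log₂(18/37)]
  = 0.4938 + 0.5057 = 0.9995 bits

H(Y|X) = Σ_x P(x)·H(Y|X=x):
  X=0: P(X=0) = 19/37, P(Y|X=0) = (13/19, 6/19) → H(Y|X=0) = 0.8997
  X=1: P(X=1) = 18/37, P(Y|X=1) = (0, 1) → H(Y|X=1) = 0.0000
H(Y|X) = (19/37)·0.8997 + (18/37)·0.0000 = 0.4620 bits

H(X,Y) = -Σ_{x,y} P(x,y) log₂ P(x,y). Per-cell terms -P(x,y)·log₂P(x,y):
  X=0: 0.5302, 0.4256
  X=1: 0.0000, 0.5057
  (cells with P = 0 contribute 0)
Sum of the 4 terms: H(X,Y) = 1.4615 bits

Chain rule check:
  H(X) + H(Y|X) = 0.9995 + 0.4620 = 1.4615 bits
  H(X,Y) = 1.4615 bits
✓ Chain rule verified.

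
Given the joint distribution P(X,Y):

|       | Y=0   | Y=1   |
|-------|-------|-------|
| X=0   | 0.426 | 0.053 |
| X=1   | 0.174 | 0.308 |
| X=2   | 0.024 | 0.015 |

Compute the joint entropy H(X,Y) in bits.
1.9313 bits

H(X,Y) = -Σ_{x,y} P(x,y) log₂ P(x,y). Per-cell terms -P(x,y)·log₂P(x,y):
  X=0: 0.5244, 0.2246
  X=1: 0.4390, 0.5233
  X=2: 0.1291, 0.0909
Sum of the 6 terms: H(X,Y) = 1.9313 bits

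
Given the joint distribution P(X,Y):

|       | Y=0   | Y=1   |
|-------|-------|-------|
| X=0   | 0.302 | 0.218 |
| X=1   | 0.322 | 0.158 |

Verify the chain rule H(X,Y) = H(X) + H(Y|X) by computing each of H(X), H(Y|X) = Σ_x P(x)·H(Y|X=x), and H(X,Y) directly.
H(X) = 0.9988 bits, H(Y|X) = 0.9489 bits, H(X,Y) = 1.9478 bits

Marginal of X (row sums):
  P(X=0) = 0.302 + 0.218 = 0.520
  P(X=1) = 0.322 + 0.158 = 0.480
H(X) = -[0.520·log₂(0.520) + 0.480·log₂(0.480)]
  = 0.490577 + 0.508269 = 0.9988 bits

H(Y|X) = Σ_x P(x)·H(Y|X=x):
  X=0: P(X=0) = 0.520, P(Y|X=0) = (151/260, 109/260) → H(Y|X=0) = 0.981094
  X=1: P(X=1) = 0.480, P(Y|X=1) = (161/240, 79/240) → H(Y|X=1) = 0.914073
H(Y|X) = 0.520·0.981094 + 0.480·0.914073 = 0.9489 bits

H(X,Y) = -Σ_{x,y} P(x,y) log₂ P(x,y). Per-cell terms -P(x,y)·log₂P(x,y):
  X=0: 0.521669, 0.479077
  X=1: 0.526427, 0.420597
Sum of the 4 terms: H(X,Y) = 1.9478 bits

Chain rule check:
  H(X) + H(Y|X) = 0.9988 + 0.9489 = 1.9477 bits
  H(X,Y) = 1.9478 bits
✓ Chain rule verified (Δ = 0.0001 is 4-dp rounding noise: each of the three values was rounded independently).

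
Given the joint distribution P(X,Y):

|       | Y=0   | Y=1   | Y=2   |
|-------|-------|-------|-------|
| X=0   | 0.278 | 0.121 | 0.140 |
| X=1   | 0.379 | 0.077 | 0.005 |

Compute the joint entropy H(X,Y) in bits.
2.1327 bits

H(X,Y) = -Σ_{x,y} P(x,y) log₂ P(x,y). Per-cell terms -P(x,y)·log₂P(x,y):
  X=0: 0.5134, 0.3687, 0.3971
  X=1: 0.5305, 0.2848, 0.0382
Sum of the 6 terms: H(X,Y) = 2.1327 bits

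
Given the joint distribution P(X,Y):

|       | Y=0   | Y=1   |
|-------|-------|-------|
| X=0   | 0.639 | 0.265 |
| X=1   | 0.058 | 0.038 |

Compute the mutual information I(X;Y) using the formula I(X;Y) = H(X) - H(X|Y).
0.0030 bits

I(X;Y) = H(X) - H(X|Y)

Marginal of X (row sums):
  P(X=0) = 0.639 + 0.265 = 0.904
  P(X=1) = 0.058 + 0.038 = 0.096
H(X) = -[0.904·log₂(0.904) + 0.096·log₂(0.096)]
  = 0.1316 + 0.3246 = 0.4562 bits

Marginal of Y (column sums):
  P(Y=0) = 0.639 + 0.058 = 0.697
  P(Y=1) = 0.265 + 0.038 = 0.303
H(X|Y) = Σ_y P(y)·H(X|Y=y):
  Y=0: P(Y=0) = 0.697, P(X|Y=0) = (639/697, 58/697) → H(X|Y=0) = 0.4134
  Y=1: P(Y=1) = 0.303, P(X|Y=1) = (265/303, 38/303) → H(X|Y=1) = 0.5447
H(X|Y) = 0.697·0.4134 + 0.303·0.5447 = 0.4532 bits

I(X;Y) = H(X) - H(X|Y) = 0.4562 - 0.4532 = 0.0030 bits

Cross-check via I(X;Y) = H(X) + H(Y) - H(X,Y): computing H(Y) from the column sums and H(X,Y) from the 4 cells in the same way gives H(Y) = 0.8849 bits and H(X,Y) = 1.3381 bits, so
I(X;Y) = 0.4562 + 0.8849 - 1.3381 = 0.0030 bits ✓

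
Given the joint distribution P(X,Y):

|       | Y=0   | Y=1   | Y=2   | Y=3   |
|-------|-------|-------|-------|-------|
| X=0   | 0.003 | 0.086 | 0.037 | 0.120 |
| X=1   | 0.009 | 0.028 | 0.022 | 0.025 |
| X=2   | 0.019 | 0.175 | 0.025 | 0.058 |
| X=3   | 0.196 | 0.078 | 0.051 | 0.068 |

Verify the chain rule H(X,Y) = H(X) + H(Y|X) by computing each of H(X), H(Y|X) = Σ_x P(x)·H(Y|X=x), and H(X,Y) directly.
H(X) = 1.8404 bits, H(Y|X) = 1.6425 bits, H(X,Y) = 3.4829 bits

Marginal of X (row sums):
  P(X=0) = 0.003 + 0.086 + 0.037 + 0.120 = 0.246
  P(X=1) = 0.009 + 0.028 + 0.022 + 0.025 = 0.084
  P(X=2) = 0.019 + 0.175 + 0.025 + 0.058 = 0.277
  P(X=3) = 0.196 + 0.078 + 0.051 + 0.068 = 0.393
H(X) = -[0.246·log₂(0.246) + 0.084·log₂(0.084) + 0.277·log₂(0.277) + 0.393·log₂(0.393)]
  = 0.4977 + 0.3002 + 0.5130 + 0.5295 = 1.8404 bits

H(Y|X) = Σ_x P(x)·H(Y|X=x):
  X=0: P(X=0) = 0.246, P(Y|X=0) = (1/82, 43/123, 37/246, 20/41) → H(Y|X=0) = 1.5239
  X=1: P(X=1) = 0.084, P(Y|X=1) = (3/28, 1/3, 11/42, 25/84) → H(Y|X=1) = 1.9002
  X=2: P(X=2) = 0.277, P(Y|X=2) = (19/277, 175/277, 25/277, 58/277) → H(Y|X=2) = 1.4692
  X=3: P(X=3) = 0.393, P(Y|X=3) = (196/393, 26/131, 17/131, 68/393) → H(Y|X=3) = 1.7838
H(Y|X) = 0.246·1.5239 + 0.084·1.9002 + 0.277·1.4692 + 0.393·1.7838 = 1.6425 bits

H(X,Y) = -Σ_{x,y} P(x,y) log₂ P(x,y). Per-cell terms -P(x,y)·log₂P(x,y):
  X=0: 0.0251, 0.3044, 0.1760, 0.3671
  X=1: 0.0612, 0.1444, 0.1211, 0.1330
  X=2: 0.1086, 0.4401, 0.1330, 0.2383
  X=3: 0.4608, 0.2871, 0.2190, 0.2637
Sum of the 16 terms: H(X,Y) = 3.4829 bits

Chain rule check:
  H(X) + H(Y|X) = 1.8404 + 1.6425 = 3.4829 bits
  H(X,Y) = 3.4829 bits
✓ Chain rule verified.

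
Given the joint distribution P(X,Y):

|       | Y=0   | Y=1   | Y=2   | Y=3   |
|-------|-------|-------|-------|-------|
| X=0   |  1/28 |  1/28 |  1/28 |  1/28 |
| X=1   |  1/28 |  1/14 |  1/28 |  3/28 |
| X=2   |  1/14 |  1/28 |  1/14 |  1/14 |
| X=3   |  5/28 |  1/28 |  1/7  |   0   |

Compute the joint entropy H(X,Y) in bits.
3.6515 bits

H(X,Y) = -Σ_{x,y} P(x,y) log₂ P(x,y). Per-cell terms -P(x,y)·log₂P(x,y):
  X=0: 0.17169, 0.17169, 0.17169, 0.17169
  X=1: 0.17169, 0.27195, 0.17169, 0.34526
  X=2: 0.27195, 0.17169, 0.27195, 0.27195
  X=3: 0.44383, 0.17169, 0.40105, 0.00000
  (cells with P = 0 contribute 0)
Sum of the 16 terms: H(X,Y) = 3.6515 bits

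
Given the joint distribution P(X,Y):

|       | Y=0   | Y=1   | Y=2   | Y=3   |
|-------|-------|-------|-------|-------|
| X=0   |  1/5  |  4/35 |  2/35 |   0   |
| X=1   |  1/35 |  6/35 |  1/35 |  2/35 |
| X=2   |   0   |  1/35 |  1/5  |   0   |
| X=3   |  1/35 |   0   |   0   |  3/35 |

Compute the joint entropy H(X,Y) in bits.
3.0845 bits

H(X,Y) = -Σ_{x,y} P(x,y) log₂ P(x,y). Per-cell terms -P(x,y)·log₂P(x,y):
  X=0: 0.46439, 0.35763, 0.23596, 0.00000
  X=1: 0.14655, 0.43617, 0.14655, 0.23596
  X=2: 0.00000, 0.14655, 0.46439, 0.00000
  X=3: 0.14655, 0.00000, 0.00000, 0.30380
  (cells with P = 0 contribute 0)
Sum of the 16 terms: H(X,Y) = 3.0845 bits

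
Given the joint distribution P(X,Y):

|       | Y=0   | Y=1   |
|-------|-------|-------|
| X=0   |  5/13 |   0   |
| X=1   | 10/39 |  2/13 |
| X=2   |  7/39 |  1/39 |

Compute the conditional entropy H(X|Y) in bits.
1.3505 bits

H(X|Y) = H(X,Y) - H(Y)

H(X,Y) = -Σ_{x,y} P(x,y) log₂ P(x,y). Per-cell terms -P(x,y)·log₂P(x,y):
  X=0: 0.530197, 0.000000
  X=1: 0.503455, 0.415452
  X=2: 0.444778, 0.135523
  (cells with P = 0 contribute 0)
Sum of the 6 terms: H(X,Y) = 2.029405 bits

Marginal of Y (column sums):
  P(Y=0) = 5/13 + 10/39 + 7/39 = 32/39
  P(Y=1) = 0 + 2/13 + 1/39 = 7/39
H(Y) = -[(32/39)·log₂(32/39) + (7/39)·log₂(7/39)]
  = 0.234176 + 0.444778 = 0.678954 bits

H(X|Y) = H(X,Y) - H(Y) = 2.029405 - 0.678954 = 1.3505 bits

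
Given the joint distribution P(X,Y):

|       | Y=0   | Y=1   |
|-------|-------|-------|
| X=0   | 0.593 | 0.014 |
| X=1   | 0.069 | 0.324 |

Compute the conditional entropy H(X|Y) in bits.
0.4033 bits

H(X|Y) = H(X,Y) - H(Y)

H(X,Y) = -Σ_{x,y} P(x,y) log₂ P(x,y). Per-cell terms -P(x,y)·log₂P(x,y):
  X=0: 0.44706, 0.08622
  X=1: 0.26615, 0.52680
Sum of the 4 terms: H(X,Y) = 1.3262 bits

Marginal of Y (column sums):
  P(Y=0) = 0.593 + 0.069 = 0.662
  P(Y=1) = 0.014 + 0.324 = 0.338
H(Y) = -[0.662·log₂(0.662) + 0.338·log₂(0.338)]
  = 0.39395 + 0.52894 = 0.9229 bits

H(X|Y) = H(X,Y) - H(Y) = 1.3262 - 0.9229 = 0.4033 bits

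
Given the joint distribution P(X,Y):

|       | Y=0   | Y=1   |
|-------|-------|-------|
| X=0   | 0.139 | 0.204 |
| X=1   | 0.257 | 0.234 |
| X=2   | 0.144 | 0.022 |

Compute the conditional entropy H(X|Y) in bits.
1.3860 bits

H(X|Y) = H(X,Y) - H(Y)

H(X,Y) = -Σ_{x,y} P(x,y) log₂ P(x,y). Per-cell terms -P(x,y)·log₂P(x,y):
  X=0: 0.39571, 0.46785
  X=1: 0.50376, 0.49033
  X=2: 0.40260, 0.12114
Sum of the 6 terms: H(X,Y) = 2.3814 bits

Marginal of Y (column sums):
  P(Y=0) = 0.139 + 0.257 + 0.144 = 0.540
  P(Y=1) = 0.204 + 0.234 + 0.022 = 0.460
H(Y) = -[0.540·log₂(0.540) + 0.460·log₂(0.460)]
  = 0.48004 + 0.51534 = 0.9954 bits

H(X|Y) = H(X,Y) - H(Y) = 2.3814 - 0.9954 = 1.3860 bits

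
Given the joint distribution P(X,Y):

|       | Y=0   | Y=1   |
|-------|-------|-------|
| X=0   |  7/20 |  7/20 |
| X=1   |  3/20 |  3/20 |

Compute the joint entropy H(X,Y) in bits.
1.8813 bits

H(X,Y) = -Σ_{x,y} P(x,y) log₂ P(x,y). Per-cell terms -P(x,y)·log₂P(x,y):
  X=0: 0.53010, 0.53010
  X=1: 0.41054, 0.41054
Sum of the 4 terms: H(X,Y) = 1.8813 bits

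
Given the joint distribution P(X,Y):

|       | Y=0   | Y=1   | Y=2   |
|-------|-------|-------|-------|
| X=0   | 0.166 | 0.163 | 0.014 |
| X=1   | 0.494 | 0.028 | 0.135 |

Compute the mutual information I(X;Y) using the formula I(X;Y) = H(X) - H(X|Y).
0.2088 bits

I(X;Y) = H(X) - H(X|Y)

Marginal of X (row sums):
  P(X=0) = 0.166 + 0.163 + 0.014 = 0.343
  P(X=1) = 0.494 + 0.028 + 0.135 = 0.657
H(X) = -[0.343·log₂(0.343) + 0.657·log₂(0.657)]
  = 0.52950 + 0.39816 = 0.92766 bits

Marginal of Y (column sums):
  P(Y=0) = 0.166 + 0.494 = 0.660
  P(Y=1) = 0.163 + 0.028 = 0.191
  P(Y=2) = 0.014 + 0.135 = 0.149
H(X|Y) = Σ_y P(y)·H(X|Y=y):
  Y=0: P(Y=0) = 0.660, P(X|Y=0) = (83/330, 247/330) → H(X|Y=0) = 0.81367
  Y=1: P(Y=1) = 0.191, P(X|Y=1) = (163/191, 28/191) → H(X|Y=1) = 0.60126
  Y=2: P(Y=2) = 0.149, P(X|Y=2) = (14/149, 135/149) → H(X|Y=2) = 0.44955
H(X|Y) = 0.660·0.81367 + 0.191·0.60126 + 0.149·0.44955 = 0.71885 bits

I(X;Y) = H(X) - H(X|Y) = 0.92766 - 0.71885 = 0.2088 bits

Cross-check via I(X;Y) = H(X) + H(Y) - H(X,Y): computing H(Y) from the column sums and H(X,Y) from the 6 cells in the same way gives H(Y) = 1.26107 bits and H(X,Y) = 1.97991 bits, so
I(X;Y) = 0.92766 + 1.26107 - 1.97991 = 0.2088 bits ✓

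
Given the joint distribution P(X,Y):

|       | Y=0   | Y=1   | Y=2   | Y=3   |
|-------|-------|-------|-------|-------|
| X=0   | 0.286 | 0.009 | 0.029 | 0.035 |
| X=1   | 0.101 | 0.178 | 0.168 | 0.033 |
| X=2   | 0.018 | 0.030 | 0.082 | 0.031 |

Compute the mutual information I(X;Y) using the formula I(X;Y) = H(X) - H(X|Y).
0.3392 bits

I(X;Y) = H(X) - H(X|Y)

Marginal of X (row sums):
  P(X=0) = 0.286 + 0.009 + 0.029 + 0.035 = 0.359
  P(X=1) = 0.101 + 0.178 + 0.168 + 0.033 = 0.480
  P(X=2) = 0.018 + 0.030 + 0.082 + 0.031 = 0.161
H(X) = -[0.359·log₂(0.359) + 0.480·log₂(0.480) + 0.161·log₂(0.161)]
  = 0.53058 + 0.50827 + 0.42421 = 1.46306 bits

Marginal of Y (column sums):
  P(Y=0) = 0.286 + 0.101 + 0.018 = 0.405
  P(Y=1) = 0.009 + 0.178 + 0.030 = 0.217
  P(Y=2) = 0.029 + 0.168 + 0.082 = 0.279
  P(Y=3) = 0.035 + 0.033 + 0.031 = 0.099
H(X|Y) = Σ_y P(y)·H(X|Y=y):
  Y=0: P(Y=0) = 0.405, P(X|Y=0) = (286/405, 101/405, 2/45) → H(X|Y=0) = 1.05373
  Y=1: P(Y=1) = 0.217, P(X|Y=1) = (9/217, 178/217, 30/217) → H(X|Y=1) = 0.81954
  Y=2: P(Y=2) = 0.279, P(X|Y=2) = (29/279, 56/93, 82/279) → H(X|Y=2) = 1.29935
  Y=3: P(Y=3) = 0.099, P(X|Y=3) = (35/99, 1/3, 31/99) → H(X|Y=3) = 1.58320
H(X|Y) = 0.405·1.05373 + 0.217·0.81954 + 0.279·1.29935 + 0.099·1.58320 = 1.12386 bits

I(X;Y) = H(X) - H(X|Y) = 1.46306 - 1.12386 = 0.3392 bits

Cross-check via I(X;Y) = H(X) + H(Y) - H(X,Y): computing H(Y) from the column sums and H(X,Y) from the 12 cells in the same way gives H(Y) = 1.85057 bits and H(X,Y) = 2.97443 bits, so
I(X;Y) = 1.46306 + 1.85057 - 2.97443 = 0.3392 bits ✓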